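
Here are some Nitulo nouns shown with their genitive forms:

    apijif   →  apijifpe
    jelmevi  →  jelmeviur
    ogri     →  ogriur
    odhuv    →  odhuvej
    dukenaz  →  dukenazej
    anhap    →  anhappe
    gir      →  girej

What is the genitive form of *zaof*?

zaofpe

The pattern is voicing of the final sound: -pe when the stem ends in a voiceless consonant (*apijif*, *anhap*); -ej when the stem ends in a voiced consonant (*odhuv*, *dukenaz*, *gir*); -ur when the stem ends in a vowel (*jelmevi*, *ogri*).
*zaof* — final sound /f/ (a voiceless consonant) → -pe → *zaofpe*.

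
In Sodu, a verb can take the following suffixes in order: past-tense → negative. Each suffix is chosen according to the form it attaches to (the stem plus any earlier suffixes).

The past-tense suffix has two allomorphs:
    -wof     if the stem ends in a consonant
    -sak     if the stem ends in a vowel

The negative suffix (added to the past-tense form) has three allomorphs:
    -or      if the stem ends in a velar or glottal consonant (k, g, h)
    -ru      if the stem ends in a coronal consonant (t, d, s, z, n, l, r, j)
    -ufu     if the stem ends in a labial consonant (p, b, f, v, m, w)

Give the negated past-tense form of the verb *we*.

Since the final sound of *we* is /e/ (a vowel), it takes -sak, giving *wesak*.
The past-tense form *wesak*: final consonant = /k/, velar/glottal → -or → *wesakor*.

wesakor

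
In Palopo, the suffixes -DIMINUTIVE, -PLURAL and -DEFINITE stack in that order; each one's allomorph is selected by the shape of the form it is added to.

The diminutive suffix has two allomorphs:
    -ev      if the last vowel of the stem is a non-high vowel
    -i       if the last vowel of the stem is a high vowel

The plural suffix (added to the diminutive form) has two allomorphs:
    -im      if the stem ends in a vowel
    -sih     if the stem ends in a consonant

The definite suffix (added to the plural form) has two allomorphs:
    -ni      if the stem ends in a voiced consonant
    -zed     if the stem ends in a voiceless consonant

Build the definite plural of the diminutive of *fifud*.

The last vowel of *fifud* is /u/, which is a high vowel, so the diminutive suffix is -i, giving *fifudi*.
Since the final sound of the diminutive form *fifudi* is /i/ (a vowel), it takes -im, giving *fifudiim*.
Since the final consonant of the plural form *fifudiim* is /m/ (voiced), it takes -ni, giving *fifudiimni*.

fifudiimni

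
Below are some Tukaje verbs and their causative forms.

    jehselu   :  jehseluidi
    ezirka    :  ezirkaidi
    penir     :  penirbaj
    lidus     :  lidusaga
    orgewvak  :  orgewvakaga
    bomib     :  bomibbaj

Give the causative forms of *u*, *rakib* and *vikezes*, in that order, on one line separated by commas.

The alternation tracks the final sound of the stem — -aga when the stem ends in a voiceless consonant (*lidus*, *orgewvak*); -baj when the stem ends in a voiced consonant (*penir*, *bomib*); -idi when the stem ends in a vowel (*jehselu*, *ezirka*).
Since the final sound of *u* is /u/ (a vowel), it takes -idi, giving *uidi*.
*rakib* — final sound /b/ (a voiced consonant) → -baj → *rakibbaj*.
*vikezes* — final sound /s/ (a voiceless consonant) → -aga → *vikezesaga*.

uidi, rakibbaj, vikezesaga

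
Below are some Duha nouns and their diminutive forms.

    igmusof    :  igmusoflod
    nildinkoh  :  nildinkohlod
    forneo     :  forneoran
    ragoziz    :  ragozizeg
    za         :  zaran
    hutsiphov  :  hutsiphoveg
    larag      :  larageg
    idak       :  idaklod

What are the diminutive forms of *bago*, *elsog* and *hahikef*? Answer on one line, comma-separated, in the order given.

bagoran, elsogeg, hahikeflod

The suffix is conditioned by the final sound: -lod when the stem ends in a voiceless consonant (*igmusof*, *nildinkoh*, *idak*); -eg when the stem ends in a voiced consonant (*ragoziz*, *hutsiphov*, *larag*); -ran when the stem ends in a vowel (*forneo*, *za*).
*bago*: final sound = /o/, a vowel → -ran → *bagoran*.
Since the final sound of *elsog* is /g/ (a voiced consonant), it takes -eg, giving *elsogeg*.
*hahikef* — final sound /f/ (a voiceless consonant) → -lod → *hahikeflod*.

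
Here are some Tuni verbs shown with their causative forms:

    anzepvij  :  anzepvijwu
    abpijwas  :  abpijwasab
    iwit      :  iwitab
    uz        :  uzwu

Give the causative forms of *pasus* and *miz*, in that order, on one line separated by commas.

pasusab, mizwu

The alternation tracks the final consonant of the stem — -ab when the stem ends in a voiceless consonant (*abpijwas*, *iwit*); -wu when the stem ends in a voiced consonant (*anzepvij*, *uz*).
Since the final consonant of *pasus* is /s/ (voiceless), it takes -ab, giving *pasusab*.
The final consonant of *miz* is /z/, which is voiced, so the suffix is -wu, giving *mizwu*.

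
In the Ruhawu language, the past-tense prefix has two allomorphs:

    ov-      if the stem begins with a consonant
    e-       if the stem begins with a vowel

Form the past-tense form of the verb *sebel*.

ovsebel

*sebel* — first sound /s/ (a consonant) → ov- → *ovsebel*.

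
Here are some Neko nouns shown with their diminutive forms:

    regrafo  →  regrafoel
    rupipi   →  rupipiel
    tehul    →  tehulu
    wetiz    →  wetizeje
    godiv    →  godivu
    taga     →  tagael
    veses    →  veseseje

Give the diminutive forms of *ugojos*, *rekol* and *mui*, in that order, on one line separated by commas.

ugojoseje, rekolu, muiel

Looking at the final sound of each stem: -eje when the stem ends in a sibilant (*wetiz*, *veses*); -u when the stem ends in a non-sibilant consonant (*tehul*, *godiv*); -el when the stem ends in a vowel (*regrafo*, *rupipi*, *taga*).
The final sound of *ugojos* is /s/, which is a sibilant, so the suffix is -eje, giving *ugojoseje*.
*rekol* — final sound /l/ (a non-sibilant consonant) → -u → *rekolu*.
*mui*: final sound = /i/, a vowel → -el → *muiel*.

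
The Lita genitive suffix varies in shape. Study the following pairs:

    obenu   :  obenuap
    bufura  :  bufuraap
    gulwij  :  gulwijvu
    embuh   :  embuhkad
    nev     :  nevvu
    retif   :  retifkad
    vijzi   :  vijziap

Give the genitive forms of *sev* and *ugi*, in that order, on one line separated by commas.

sevvu, ugiap

The suffix is conditioned by the final sound: -kad when the stem ends in a voiceless consonant (*embuh*, *retif*); -vu when the stem ends in a voiced consonant (*gulwij*, *nev*); -ap when the stem ends in a vowel (*obenu*, *bufura*, *vijzi*).
The final sound of *sev* is /v/, which is a voiced consonant, so the suffix is -vu, giving *sevvu*.
*ugi* — final sound /i/ (a vowel) → -ap → *ugiap*.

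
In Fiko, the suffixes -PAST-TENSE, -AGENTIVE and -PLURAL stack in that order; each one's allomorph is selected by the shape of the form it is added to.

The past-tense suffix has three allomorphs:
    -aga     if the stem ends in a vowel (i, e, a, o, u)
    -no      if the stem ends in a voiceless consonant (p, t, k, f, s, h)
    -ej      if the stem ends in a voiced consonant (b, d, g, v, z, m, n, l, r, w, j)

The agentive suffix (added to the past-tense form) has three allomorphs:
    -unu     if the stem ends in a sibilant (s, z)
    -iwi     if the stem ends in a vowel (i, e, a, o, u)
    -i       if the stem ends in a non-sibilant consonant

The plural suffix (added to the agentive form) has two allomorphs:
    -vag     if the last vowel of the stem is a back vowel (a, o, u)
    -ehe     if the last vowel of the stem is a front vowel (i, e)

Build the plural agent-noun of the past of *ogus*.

*ogus*: final sound = /s/, a voiceless consonant → -no → *ogusno*.
The past-tense form *ogusno*: final sound = /o/, a vowel → -iwi → *ogusnoiwi*.
The agentive form *ogusnoiwi*: last vowel = /i/, a front vowel → -ehe → *ogusnoiwiehe*.

ogusnoiwiehe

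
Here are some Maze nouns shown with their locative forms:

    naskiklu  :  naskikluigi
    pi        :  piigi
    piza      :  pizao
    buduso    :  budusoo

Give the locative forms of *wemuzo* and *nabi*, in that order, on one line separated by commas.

The suffix is conditioned by the last vowel: -igi when the last vowel of the stem is a high vowel (*naskiklu*, *pi*); -o when the last vowel of the stem is a non-high vowel (*piza*, *buduso*).
Since the last vowel of *wemuzo* is /o/ (a non-high vowel), it takes -o, giving *wemuzoo*.
*nabi* — last vowel /i/ (a high vowel) → -igi → *nabiigi*.

wemuzoo, nabiigi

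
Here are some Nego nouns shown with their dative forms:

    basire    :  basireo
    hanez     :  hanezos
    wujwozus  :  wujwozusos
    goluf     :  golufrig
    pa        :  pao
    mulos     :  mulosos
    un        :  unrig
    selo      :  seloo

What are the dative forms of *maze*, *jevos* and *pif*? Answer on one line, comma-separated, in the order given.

mazeo, jevosos, pifrig

The suffix is conditioned by the final sound: -os when the stem ends in a sibilant (*hanez*, *wujwozus*, *mulos*); -rig when the stem ends in a non-sibilant consonant (*goluf*, *un*); -o when the stem ends in a vowel (*basire*, *pa*, *selo*).
*maze* — final sound /e/ (a vowel) → -o → *mazeo*.
The final sound of *jevos* is /s/, which is a sibilant, so the suffix is -os, giving *jevosos*.
The final sound of *pif* is /f/, which is a non-sibilant consonant, so the suffix is -rig, giving *pifrig*.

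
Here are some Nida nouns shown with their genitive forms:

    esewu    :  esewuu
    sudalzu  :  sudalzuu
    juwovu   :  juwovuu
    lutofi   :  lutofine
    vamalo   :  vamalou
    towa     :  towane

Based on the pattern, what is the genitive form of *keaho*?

keahou

The suffix is conditioned by the last vowel: -u when the last vowel of the stem is a rounded vowel (*esewu*, *sudalzu*, *juwovu*, *vamalo*); -ne when the last vowel of the stem is an unrounded vowel (*lutofi*, *towa*).
*keaho* — last vowel /o/ (a rounded vowel) → -u → *keahou*.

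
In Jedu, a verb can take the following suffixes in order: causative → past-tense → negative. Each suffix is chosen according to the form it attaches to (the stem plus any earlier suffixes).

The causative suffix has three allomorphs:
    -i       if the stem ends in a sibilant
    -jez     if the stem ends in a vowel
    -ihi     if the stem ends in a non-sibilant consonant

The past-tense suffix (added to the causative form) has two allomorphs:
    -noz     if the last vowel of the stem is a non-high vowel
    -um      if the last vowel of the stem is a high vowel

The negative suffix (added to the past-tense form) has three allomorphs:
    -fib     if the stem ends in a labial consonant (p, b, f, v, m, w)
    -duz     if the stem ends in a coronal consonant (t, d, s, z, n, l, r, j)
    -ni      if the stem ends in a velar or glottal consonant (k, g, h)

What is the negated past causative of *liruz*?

liruziumfib

The final sound of *liruz* is /z/, which is a sibilant, so the causative suffix is -i, giving *liruzi*.
The last vowel of the causative form *liruzi* is /i/, which is a high vowel, so the past-tense suffix is -um, giving *liruzium*.
Since the final consonant of the past-tense form *liruzium* is /m/ (labial), it takes -fib, giving *liruziumfib*.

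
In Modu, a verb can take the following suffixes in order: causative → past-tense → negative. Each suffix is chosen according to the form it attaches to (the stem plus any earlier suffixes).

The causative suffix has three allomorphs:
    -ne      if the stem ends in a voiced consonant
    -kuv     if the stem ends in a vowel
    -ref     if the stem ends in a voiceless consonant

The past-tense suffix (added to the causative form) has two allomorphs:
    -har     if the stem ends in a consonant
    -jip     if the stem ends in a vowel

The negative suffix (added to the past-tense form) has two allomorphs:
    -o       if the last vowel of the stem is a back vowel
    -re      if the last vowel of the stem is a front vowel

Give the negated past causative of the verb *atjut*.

*atjut*: final sound = /t/, a voiceless consonant → -ref → *atjutref*.
The causative form *atjutref* — final sound /f/ (a consonant) → -har → *atjutrefhar*.
The past-tense form *atjutrefhar*: last vowel = /a/, a back vowel → -o → *atjutrefharo*.

atjutrefharo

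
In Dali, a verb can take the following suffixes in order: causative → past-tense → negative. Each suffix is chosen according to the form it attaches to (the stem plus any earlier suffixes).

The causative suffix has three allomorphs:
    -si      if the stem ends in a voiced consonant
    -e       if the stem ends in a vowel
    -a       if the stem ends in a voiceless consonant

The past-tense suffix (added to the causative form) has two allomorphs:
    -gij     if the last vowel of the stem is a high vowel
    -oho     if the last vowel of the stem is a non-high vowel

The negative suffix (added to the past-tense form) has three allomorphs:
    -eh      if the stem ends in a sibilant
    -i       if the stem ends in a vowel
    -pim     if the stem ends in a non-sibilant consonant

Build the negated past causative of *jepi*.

jepieohoi

The final sound of *jepi* is /i/, which is a vowel, so the causative suffix is -e, giving *jepie*.
Since the last vowel of the causative form *jepie* is /e/ (a non-high vowel), it takes -oho, giving *jepieoho*.
The final sound of the past-tense form *jepieoho* is /o/, which is a vowel, so the negative suffix is -i, giving *jepieohoi*.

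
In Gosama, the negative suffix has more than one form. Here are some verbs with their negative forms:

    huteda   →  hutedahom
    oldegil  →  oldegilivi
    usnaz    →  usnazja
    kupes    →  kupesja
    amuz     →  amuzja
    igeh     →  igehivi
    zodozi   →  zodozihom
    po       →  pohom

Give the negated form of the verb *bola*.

bolahom

The alternation tracks the final sound of the stem — -ja when the stem ends in a sibilant (*usnaz*, *kupes*, *amuz*); -ivi when the stem ends in a non-sibilant consonant (*oldegil*, *igeh*); -hom when the stem ends in a vowel (*huteda*, *zodozi*, *po*).
The final sound of *bola* is /a/, which is a vowel, so the suffix is -hom, giving *bolahom*.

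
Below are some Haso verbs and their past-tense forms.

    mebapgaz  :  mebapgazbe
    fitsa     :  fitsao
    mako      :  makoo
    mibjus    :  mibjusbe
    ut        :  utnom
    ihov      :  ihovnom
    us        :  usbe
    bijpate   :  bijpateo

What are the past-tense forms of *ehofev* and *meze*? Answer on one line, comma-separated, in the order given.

Looking at the final sound of each stem: -be when the stem ends in a sibilant (*mebapgaz*, *mibjus*, *us*); -nom when the stem ends in a non-sibilant consonant (*ut*, *ihov*); -o when the stem ends in a vowel (*fitsa*, *mako*, *bijpate*).
*ehofev*: final sound = /v/, a non-sibilant consonant → -nom → *ehofevnom*.
The final sound of *meze* is /e/, which is a vowel, so the suffix is -o, giving *mezeo*.

ehofevnom, mezeo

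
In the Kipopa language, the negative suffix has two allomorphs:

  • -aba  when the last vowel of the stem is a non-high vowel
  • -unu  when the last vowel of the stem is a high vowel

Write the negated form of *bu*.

*bu* — last vowel /u/ (a high vowel) → -unu → *buunu*.

buunu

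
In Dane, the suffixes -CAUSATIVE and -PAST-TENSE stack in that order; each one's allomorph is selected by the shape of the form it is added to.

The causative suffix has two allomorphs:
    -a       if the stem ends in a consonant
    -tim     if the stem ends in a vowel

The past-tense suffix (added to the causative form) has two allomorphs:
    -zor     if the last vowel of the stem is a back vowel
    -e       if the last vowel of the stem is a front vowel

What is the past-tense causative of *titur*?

*titur*: final sound = /r/, a consonant → -a → *titura*.
The last vowel of the causative form *titura* is /a/, which is a back vowel, so the past-tense suffix is -zor, giving *titurazor*.

titurazor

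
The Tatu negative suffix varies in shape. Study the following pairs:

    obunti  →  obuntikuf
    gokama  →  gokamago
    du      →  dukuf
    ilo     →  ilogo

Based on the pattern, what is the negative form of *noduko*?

Looking at the last vowel of each stem: -kuf when the last vowel of the stem is a high vowel (*obunti*, *du*); -go when the last vowel of the stem is a non-high vowel (*gokama*, *ilo*).
Since the last vowel of *noduko* is /o/ (a non-high vowel), it takes -go, giving *nodukogo*.

nodukogo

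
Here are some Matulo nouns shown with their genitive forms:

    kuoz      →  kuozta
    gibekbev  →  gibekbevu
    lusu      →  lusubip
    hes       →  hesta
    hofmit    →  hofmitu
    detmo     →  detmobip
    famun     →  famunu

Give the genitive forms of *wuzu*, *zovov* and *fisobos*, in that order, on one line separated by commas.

The alternation tracks the final sound of the stem — -ta when the stem ends in a sibilant (*kuoz*, *hes*); -u when the stem ends in a non-sibilant consonant (*gibekbev*, *hofmit*, *famun*); -bip when the stem ends in a vowel (*lusu*, *detmo*).
*wuzu* — final sound /u/ (a vowel) → -bip → *wuzubip*.
Since the final sound of *zovov* is /v/ (a non-sibilant consonant), it takes -u, giving *zovovu*.
Since the final sound of *fisobos* is /s/ (a sibilant), it takes -ta, giving *fisobosta*.

wuzubip, zovovu, fisobosta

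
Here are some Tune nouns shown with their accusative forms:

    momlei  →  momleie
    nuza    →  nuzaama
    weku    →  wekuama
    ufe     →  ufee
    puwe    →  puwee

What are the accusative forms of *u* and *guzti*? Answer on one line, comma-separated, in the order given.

The pattern is front/back vowel harmony: -e when the last vowel of the stem is a front vowel (*momlei*, *ufe*, *puwe*); -ama when the last vowel of the stem is a back vowel (*nuza*, *weku*).
*u*: last vowel = /u/, a back vowel → -ama → *uama*.
Since the last vowel of *guzti* is /i/ (a front vowel), it takes -e, giving *guztie*.

uama, guztie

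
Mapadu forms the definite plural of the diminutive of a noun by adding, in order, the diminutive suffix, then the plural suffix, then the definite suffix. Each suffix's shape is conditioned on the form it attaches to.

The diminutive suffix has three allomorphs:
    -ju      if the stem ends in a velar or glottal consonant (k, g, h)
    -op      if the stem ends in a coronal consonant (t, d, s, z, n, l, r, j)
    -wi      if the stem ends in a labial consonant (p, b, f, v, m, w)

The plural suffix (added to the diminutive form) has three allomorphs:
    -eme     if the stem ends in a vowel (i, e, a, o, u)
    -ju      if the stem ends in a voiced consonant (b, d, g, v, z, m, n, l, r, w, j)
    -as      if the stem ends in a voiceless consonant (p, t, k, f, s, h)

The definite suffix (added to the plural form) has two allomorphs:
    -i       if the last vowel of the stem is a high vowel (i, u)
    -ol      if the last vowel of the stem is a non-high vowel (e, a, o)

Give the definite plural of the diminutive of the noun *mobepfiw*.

mobepfiwwiemeol

The final consonant of *mobepfiw* is /w/, which is labial, so the diminutive suffix is -wi, giving *mobepfiwwi*.
Since the final sound of the diminutive form *mobepfiwwi* is /i/ (a vowel), it takes -eme, giving *mobepfiwwieme*.
The plural form *mobepfiwwieme* — last vowel /e/ (a non-high vowel) → -ol → *mobepfiwwiemeol*.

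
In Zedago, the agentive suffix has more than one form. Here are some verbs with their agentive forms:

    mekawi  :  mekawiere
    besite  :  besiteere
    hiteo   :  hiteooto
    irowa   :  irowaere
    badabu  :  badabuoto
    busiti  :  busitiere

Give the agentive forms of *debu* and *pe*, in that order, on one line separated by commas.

The alternation tracks the last vowel of the stem — -oto when the last vowel of the stem is a rounded vowel (*hiteo*, *badabu*); -ere when the last vowel of the stem is an unrounded vowel (*mekawi*, *besite*, *irowa*, *busiti*).
Since the last vowel of *debu* is /u/ (a rounded vowel), it takes -oto, giving *debuoto*.
*pe* — last vowel /e/ (an unrounded vowel) → -ere → *peere*.

debuoto, peere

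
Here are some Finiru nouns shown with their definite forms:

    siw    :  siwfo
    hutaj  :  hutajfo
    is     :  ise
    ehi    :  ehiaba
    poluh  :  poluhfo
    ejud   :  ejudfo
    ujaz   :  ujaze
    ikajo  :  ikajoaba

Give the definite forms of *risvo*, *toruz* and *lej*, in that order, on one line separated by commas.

risvoaba, toruze, lejfo

Looking at the final sound of each stem: -e when the stem ends in a sibilant (*is*, *ujaz*); -fo when the stem ends in a non-sibilant consonant (*siw*, *hutaj*, *poluh*, *ejud*); -aba when the stem ends in a vowel (*ehi*, *ikajo*).
*risvo*: final sound = /o/, a vowel → -aba → *risvoaba*.
The final sound of *toruz* is /z/, which is a sibilant, so the suffix is -e, giving *toruze*.
*lej* — final sound /j/ (a non-sibilant consonant) → -fo → *lejfo*.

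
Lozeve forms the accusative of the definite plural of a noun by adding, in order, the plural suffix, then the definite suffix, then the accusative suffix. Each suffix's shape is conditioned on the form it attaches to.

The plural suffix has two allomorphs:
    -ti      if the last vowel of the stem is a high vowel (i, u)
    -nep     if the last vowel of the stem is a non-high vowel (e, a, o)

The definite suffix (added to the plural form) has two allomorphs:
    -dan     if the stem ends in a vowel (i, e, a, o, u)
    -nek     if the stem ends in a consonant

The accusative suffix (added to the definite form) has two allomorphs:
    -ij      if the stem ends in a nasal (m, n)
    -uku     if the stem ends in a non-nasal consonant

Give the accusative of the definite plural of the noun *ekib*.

ekibtidanij

Since the last vowel of *ekib* is /i/ (a high vowel), it takes -ti, giving *ekibti*.
Since the final sound of the plural form *ekibti* is /i/ (a vowel), it takes -dan, giving *ekibtidan*.
The definite form *ekibtidan*: final consonant = /n/, a nasal → -ij → *ekibtidanij*.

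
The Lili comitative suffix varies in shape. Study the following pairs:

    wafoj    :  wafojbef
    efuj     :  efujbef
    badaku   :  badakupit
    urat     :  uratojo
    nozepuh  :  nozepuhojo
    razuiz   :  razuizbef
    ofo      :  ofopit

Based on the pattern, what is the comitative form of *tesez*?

tesezbef

The pattern is voicing of the final sound: -ojo when the stem ends in a voiceless consonant (*urat*, *nozepuh*); -bef when the stem ends in a voiced consonant (*wafoj*, *efuj*, *razuiz*); -pit when the stem ends in a vowel (*badaku*, *ofo*).
*tesez*: final sound = /z/, a voiced consonant → -bef → *tesezbef*.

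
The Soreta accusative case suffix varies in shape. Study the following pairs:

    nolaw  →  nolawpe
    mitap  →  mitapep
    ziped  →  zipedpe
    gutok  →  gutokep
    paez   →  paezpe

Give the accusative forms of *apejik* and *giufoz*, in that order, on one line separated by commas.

The alternation tracks the final consonant of the stem — -ep when the stem ends in a voiceless consonant (*mitap*, *gutok*); -pe when the stem ends in a voiced consonant (*nolaw*, *ziped*, *paez*).
The final consonant of *apejik* is /k/, which is voiceless, so the suffix is -ep, giving *apejikep*.
*giufoz*: final consonant = /z/, voiced → -pe → *giufozpe*.

apejikep, giufozpe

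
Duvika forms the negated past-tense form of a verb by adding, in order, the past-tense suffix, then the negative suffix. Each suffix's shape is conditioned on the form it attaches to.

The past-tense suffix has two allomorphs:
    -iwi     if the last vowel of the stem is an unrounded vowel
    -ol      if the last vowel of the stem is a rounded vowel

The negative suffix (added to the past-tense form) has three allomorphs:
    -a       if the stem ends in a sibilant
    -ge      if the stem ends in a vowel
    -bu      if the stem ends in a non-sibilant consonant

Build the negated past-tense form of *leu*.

The last vowel of *leu* is /u/, which is a rounded vowel, so the past-tense suffix is -ol, giving *leuol*.
The past-tense form *leuol* — final sound /l/ (a non-sibilant consonant) → -bu → *leuolbu*.

leuolbu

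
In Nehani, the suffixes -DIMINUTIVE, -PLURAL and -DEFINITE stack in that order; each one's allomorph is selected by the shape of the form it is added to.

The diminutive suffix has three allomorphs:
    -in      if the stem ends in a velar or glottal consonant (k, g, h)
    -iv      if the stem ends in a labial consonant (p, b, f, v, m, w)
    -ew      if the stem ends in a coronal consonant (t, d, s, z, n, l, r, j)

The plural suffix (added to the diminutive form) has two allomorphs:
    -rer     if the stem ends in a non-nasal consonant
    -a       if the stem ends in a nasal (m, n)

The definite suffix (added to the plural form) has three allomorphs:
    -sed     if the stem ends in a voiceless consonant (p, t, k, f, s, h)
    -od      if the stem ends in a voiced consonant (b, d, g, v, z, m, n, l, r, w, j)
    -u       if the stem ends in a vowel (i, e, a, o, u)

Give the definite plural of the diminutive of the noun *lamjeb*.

*lamjeb* — final consonant /b/ (labial) → -iv → *lamjebiv*.
The diminutive form *lamjebiv* — final consonant /v/ (non-nasal) → -rer → *lamjebivrer*.
The plural form *lamjebivrer* — final sound /r/ (a voiced consonant) → -od → *lamjebivrerod*.

lamjebivrerod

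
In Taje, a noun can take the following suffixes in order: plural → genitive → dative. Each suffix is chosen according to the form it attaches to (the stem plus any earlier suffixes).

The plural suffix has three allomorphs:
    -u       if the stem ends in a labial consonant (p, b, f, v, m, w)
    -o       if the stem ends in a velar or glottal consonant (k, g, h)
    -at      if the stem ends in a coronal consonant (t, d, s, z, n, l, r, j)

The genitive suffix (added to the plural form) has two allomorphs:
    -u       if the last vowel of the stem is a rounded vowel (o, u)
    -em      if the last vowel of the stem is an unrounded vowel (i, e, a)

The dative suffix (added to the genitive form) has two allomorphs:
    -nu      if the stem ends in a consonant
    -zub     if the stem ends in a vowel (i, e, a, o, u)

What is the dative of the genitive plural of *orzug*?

*orzug* — final consonant /g/ (velar/glottal) → -o → *orzugo*.
The last vowel of the plural form *orzugo* is /o/, which is a rounded vowel, so the genitive suffix is -u, giving *orzugou*.
The genitive form *orzugou*: final sound = /u/, a vowel → -zub → *orzugouzub*.

orzugouzub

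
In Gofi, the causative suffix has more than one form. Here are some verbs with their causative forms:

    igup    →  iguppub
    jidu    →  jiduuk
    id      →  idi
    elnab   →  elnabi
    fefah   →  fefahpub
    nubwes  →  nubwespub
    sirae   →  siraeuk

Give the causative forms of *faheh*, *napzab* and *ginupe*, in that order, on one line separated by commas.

fahehpub, napzabi, ginupeuk

The alternation tracks the final sound of the stem — -pub when the stem ends in a voiceless consonant (*igup*, *fefah*, *nubwes*); -i when the stem ends in a voiced consonant (*id*, *elnab*); -uk when the stem ends in a vowel (*jidu*, *sirae*).
*faheh* — final sound /h/ (a voiceless consonant) → -pub → *fahehpub*.
Since the final sound of *napzab* is /b/ (a voiced consonant), it takes -i, giving *napzabi*.
*ginupe*: final sound = /e/, a vowel → -uk → *ginupeuk*.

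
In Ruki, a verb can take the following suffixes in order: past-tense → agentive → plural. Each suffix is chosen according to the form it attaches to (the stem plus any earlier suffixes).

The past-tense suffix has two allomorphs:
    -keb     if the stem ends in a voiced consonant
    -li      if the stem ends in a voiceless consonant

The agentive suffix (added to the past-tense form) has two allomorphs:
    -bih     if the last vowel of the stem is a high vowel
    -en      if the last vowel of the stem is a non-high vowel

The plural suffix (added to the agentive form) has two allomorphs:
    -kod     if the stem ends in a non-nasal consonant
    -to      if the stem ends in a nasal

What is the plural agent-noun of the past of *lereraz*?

*lereraz*: final consonant = /z/, voiced → -keb → *lererazkeb*.
Since the last vowel of the past-tense form *lererazkeb* is /e/ (a non-high vowel), it takes -en, giving *lererazkeben*.
Since the final consonant of the agentive form *lererazkeben* is /n/ (a nasal), it takes -to, giving *lererazkebento*.

lererazkebento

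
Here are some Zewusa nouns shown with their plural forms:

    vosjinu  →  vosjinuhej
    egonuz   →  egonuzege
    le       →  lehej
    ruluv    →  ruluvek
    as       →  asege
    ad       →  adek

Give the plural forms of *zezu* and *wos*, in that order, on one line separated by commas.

The pattern is sibilance of the final sound: -ege when the stem ends in a sibilant (*egonuz*, *as*); -ek when the stem ends in a non-sibilant consonant (*ruluv*, *ad*); -hej when the stem ends in a vowel (*vosjinu*, *le*).
*zezu*: final sound = /u/, a vowel → -hej → *zezuhej*.
*wos* — final sound /s/ (a sibilant) → -ege → *wosege*.

zezuhej, wosege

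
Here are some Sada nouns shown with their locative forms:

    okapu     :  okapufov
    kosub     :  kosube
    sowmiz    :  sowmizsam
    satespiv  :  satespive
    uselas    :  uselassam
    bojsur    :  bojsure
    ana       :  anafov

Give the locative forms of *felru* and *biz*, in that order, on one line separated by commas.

felrufov, bizsam

The suffix is conditioned by the final sound: -sam when the stem ends in a sibilant (*sowmiz*, *uselas*); -e when the stem ends in a non-sibilant consonant (*kosub*, *satespiv*, *bojsur*); -fov when the stem ends in a vowel (*okapu*, *ana*).
Since the final sound of *felru* is /u/ (a vowel), it takes -fov, giving *felrufov*.
*biz*: final sound = /z/, a sibilant → -sam → *bizsam*.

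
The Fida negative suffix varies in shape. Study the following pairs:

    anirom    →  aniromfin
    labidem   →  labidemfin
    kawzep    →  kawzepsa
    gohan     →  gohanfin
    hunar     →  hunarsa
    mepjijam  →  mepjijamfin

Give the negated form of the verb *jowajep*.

jowajepsa

Looking at the final consonant of each stem: -fin when the stem ends in a nasal (*anirom*, *labidem*, *gohan*, *mepjijam*); -sa when the stem ends in a non-nasal consonant (*kawzep*, *hunar*).
Since the final consonant of *jowajep* is /p/ (non-nasal), it takes -sa, giving *jowajepsa*.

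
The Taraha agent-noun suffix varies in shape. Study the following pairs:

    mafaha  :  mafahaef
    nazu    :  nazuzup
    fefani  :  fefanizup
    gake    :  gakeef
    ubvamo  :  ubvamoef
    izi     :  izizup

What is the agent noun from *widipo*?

Looking at the last vowel of each stem: -zup when the last vowel of the stem is a high vowel (*nazu*, *fefani*, *izi*); -ef when the last vowel of the stem is a non-high vowel (*mafaha*, *gake*, *ubvamo*).
The last vowel of *widipo* is /o/, which is a non-high vowel, so the suffix is -ef, giving *widipoef*.

widipoef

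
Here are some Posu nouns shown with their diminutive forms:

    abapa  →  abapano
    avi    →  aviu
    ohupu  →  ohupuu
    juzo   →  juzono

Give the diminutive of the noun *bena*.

The suffix is conditioned by the last vowel: -u when the last vowel of the stem is a high vowel (*avi*, *ohupu*); -no when the last vowel of the stem is a non-high vowel (*abapa*, *juzo*).
*bena*: last vowel = /a/, a non-high vowel → -no → *benano*.

benano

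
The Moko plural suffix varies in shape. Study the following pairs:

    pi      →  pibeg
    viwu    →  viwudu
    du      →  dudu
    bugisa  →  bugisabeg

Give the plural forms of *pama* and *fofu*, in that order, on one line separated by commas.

The alternation tracks the last vowel of the stem — -du when the last vowel of the stem is a rounded vowel (*viwu*, *du*); -beg when the last vowel of the stem is an unrounded vowel (*pi*, *bugisa*).
Since the last vowel of *pama* is /a/ (an unrounded vowel), it takes -beg, giving *pamabeg*.
*fofu* — last vowel /u/ (a rounded vowel) → -du → *fofudu*.

pamabeg, fofudu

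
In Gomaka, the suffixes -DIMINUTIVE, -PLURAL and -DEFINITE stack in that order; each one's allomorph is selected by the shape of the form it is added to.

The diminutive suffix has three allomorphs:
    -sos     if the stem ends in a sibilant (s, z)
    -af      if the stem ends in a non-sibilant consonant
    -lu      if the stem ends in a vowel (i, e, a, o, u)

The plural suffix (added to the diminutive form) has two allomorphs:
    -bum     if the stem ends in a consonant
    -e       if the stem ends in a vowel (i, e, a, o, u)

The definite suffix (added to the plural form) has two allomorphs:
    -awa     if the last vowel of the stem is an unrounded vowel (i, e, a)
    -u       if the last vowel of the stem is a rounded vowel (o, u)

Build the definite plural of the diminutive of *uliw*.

The final sound of *uliw* is /w/, which is a non-sibilant consonant, so the diminutive suffix is -af, giving *uliwaf*.
The diminutive form *uliwaf* — final sound /f/ (a consonant) → -bum → *uliwafbum*.
The last vowel of the plural form *uliwafbum* is /u/, which is a rounded vowel, so the definite suffix is -u, giving *uliwafbumu*.

uliwafbumu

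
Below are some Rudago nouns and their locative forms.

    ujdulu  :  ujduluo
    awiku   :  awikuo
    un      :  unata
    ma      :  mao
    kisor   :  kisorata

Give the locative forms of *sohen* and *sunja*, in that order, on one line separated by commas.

sohenata, sunjao

The alternation tracks the final sound of the stem — -ata when the stem ends in a consonant (*un*, *kisor*); -o when the stem ends in a vowel (*ujdulu*, *awiku*, *ma*).
The final sound of *sohen* is /n/, which is a consonant, so the suffix is -ata, giving *sohenata*.
*sunja* — final sound /a/ (a vowel) → -o → *sunjao*.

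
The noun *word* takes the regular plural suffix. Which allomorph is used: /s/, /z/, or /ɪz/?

/z/

The stem *word* ends in a voiced non-sibilant sound.
The plural suffix surfaces as /ɪz/ after sibilants, /s/ after other voiceless consonants, and /z/ after other voiced sounds.
So the plural -s on *word* is pronounced /z/.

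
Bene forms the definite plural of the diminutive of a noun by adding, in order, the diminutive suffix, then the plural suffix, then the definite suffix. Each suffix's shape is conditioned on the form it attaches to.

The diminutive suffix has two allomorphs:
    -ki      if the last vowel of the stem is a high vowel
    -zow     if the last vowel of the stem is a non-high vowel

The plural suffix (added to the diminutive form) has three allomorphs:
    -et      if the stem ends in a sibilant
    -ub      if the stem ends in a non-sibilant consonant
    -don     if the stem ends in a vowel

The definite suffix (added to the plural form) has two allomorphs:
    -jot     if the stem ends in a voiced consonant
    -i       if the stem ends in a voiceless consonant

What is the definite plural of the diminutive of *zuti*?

zutikidonjot

*zuti*: last vowel = /i/, a high vowel → -ki → *zutiki*.
The diminutive form *zutiki* — final sound /i/ (a vowel) → -don → *zutikidon*.
The plural form *zutikidon* — final consonant /n/ (voiced) → -jot → *zutikidonjot*.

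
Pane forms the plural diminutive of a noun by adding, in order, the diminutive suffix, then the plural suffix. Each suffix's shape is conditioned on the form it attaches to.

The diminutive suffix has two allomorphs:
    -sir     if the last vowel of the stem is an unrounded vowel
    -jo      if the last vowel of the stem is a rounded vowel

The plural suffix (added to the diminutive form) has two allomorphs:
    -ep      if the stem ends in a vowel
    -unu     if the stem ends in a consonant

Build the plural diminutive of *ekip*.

ekipsirunu

*ekip* — last vowel /i/ (an unrounded vowel) → -sir → *ekipsir*.
Since the final sound of the diminutive form *ekipsir* is /r/ (a consonant), it takes -unu, giving *ekipsirunu*.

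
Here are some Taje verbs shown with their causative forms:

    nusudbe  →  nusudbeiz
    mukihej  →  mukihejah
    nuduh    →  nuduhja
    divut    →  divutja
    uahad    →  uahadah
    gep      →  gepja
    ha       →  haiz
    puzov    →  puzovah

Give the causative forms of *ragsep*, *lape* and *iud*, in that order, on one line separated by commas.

ragsepja, lapeiz, iudah

Looking at the final sound of each stem: -ja when the stem ends in a voiceless consonant (*nuduh*, *divut*, *gep*); -ah when the stem ends in a voiced consonant (*mukihej*, *uahad*, *puzov*); -iz when the stem ends in a vowel (*nusudbe*, *ha*).
*ragsep*: final sound = /p/, a voiceless consonant → -ja → *ragsepja*.
The final sound of *lape* is /e/, which is a vowel, so the suffix is -iz, giving *lapeiz*.
The final sound of *iud* is /d/, which is a voiced consonant, so the suffix is -ah, giving *iudah*.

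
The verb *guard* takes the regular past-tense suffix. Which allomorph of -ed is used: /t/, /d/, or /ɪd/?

/ɪd/

The stem *guard* ends in /t/ or /d/.
The -ed suffix is realized as /ɪd/ after /t, d/; as /t/ after other voiceless consonants; and as /d/ after other voiced sounds.
So -ed on *guard* is pronounced /ɪd/.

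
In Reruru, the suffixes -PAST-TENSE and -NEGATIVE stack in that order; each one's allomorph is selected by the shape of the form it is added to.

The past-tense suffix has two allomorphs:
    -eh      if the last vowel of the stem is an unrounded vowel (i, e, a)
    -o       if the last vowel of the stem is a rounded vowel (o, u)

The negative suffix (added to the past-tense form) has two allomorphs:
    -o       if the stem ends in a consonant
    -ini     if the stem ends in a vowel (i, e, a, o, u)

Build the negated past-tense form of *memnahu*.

*memnahu*: last vowel = /u/, a rounded vowel → -o → *memnahuo*.
Since the final sound of the past-tense form *memnahuo* is /o/ (a vowel), it takes -ini, giving *memnahuoini*.

memnahuoini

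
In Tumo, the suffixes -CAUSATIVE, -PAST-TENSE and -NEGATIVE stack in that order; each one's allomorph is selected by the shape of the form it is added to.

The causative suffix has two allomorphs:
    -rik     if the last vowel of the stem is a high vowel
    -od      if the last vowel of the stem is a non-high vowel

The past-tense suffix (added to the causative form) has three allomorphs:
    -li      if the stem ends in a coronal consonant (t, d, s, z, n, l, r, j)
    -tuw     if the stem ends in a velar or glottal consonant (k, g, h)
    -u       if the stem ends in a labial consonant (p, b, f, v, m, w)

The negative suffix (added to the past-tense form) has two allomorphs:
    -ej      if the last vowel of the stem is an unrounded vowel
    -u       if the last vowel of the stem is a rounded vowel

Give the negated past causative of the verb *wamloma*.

*wamloma* — last vowel /a/ (a non-high vowel) → -od → *wamlomaod*.
The causative form *wamlomaod*: final consonant = /d/, coronal → -li → *wamlomaodli*.
The past-tense form *wamlomaodli* — last vowel /i/ (an unrounded vowel) → -ej → *wamlomaodliej*.

wamlomaodliej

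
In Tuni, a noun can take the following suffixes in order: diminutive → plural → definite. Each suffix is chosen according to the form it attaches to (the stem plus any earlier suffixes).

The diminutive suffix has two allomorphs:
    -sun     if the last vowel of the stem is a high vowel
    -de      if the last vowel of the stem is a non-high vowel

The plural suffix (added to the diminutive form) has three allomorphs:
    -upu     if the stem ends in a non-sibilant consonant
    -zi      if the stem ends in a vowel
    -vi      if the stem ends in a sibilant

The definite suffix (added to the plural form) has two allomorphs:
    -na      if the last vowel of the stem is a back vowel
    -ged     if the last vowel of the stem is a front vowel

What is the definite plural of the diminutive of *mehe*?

The last vowel of *mehe* is /e/, which is a non-high vowel, so the diminutive suffix is -de, giving *mehede*.
The diminutive form *mehede* — final sound /e/ (a vowel) → -zi → *mehedezi*.
The plural form *mehedezi* — last vowel /i/ (a front vowel) → -ged → *mehedeziged*.

mehedeziged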